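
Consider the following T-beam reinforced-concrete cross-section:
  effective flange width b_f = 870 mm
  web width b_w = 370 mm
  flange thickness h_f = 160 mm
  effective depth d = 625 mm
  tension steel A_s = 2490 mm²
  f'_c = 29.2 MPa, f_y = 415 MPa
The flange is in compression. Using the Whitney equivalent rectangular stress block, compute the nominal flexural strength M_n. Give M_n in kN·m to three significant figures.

Tension: T = A_s f_y = 2490 × 415 = 1033350 N.
Try a within the flange: a = T/(0.85 f'_c b_f) = 1033350/(0.85 × 29.2 × 870) = 47.85 mm.
Since a = 47.85 ≤ h_f = 160 mm, the stress block lies entirely in the flange; analyse as a rectangular beam of width b_f.
M_n = T(d − a/2) = 1033350 × (625 − 23.925) = 621.12 × 10⁶ N·mm.
M_n = 621.12 kN·m.

M_n ≈ 621 kN·m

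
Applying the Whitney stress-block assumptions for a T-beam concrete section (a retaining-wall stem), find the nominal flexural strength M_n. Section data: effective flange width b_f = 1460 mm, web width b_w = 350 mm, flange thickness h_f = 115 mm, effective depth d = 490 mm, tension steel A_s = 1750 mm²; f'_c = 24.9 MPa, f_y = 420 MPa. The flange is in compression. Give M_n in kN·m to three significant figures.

M_n ≈ 351 kN·m

Tension: T = A_s f_y = 1750 × 420 = 735000 N.
Try a within the flange: a = T/(0.85 f'_c b_f) = 735000/(0.85 × 24.9 × 1460) = 23.79 mm.
Since a = 23.79 ≤ h_f = 115 mm, the stress block lies entirely in the flange; analyse as a rectangular beam of width b_f.
M_n = T(d − a/2) = 735000 × (490 − 11.895) = 351.41 × 10⁶ N·mm.
M_n = 351.41 kN·m.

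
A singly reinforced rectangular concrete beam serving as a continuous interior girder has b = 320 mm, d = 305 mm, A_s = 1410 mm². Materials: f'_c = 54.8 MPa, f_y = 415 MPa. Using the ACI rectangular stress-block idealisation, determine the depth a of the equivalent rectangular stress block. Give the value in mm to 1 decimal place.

a ≈ 39.3 mm

T = A_s f_y = 1410 × 415 = 585150 N = 585.15 kN.
Setting C = 0.85 f'_c a b equal to T: a = 585150/(0.85 × 54.8 × 320) = 39.3 mm.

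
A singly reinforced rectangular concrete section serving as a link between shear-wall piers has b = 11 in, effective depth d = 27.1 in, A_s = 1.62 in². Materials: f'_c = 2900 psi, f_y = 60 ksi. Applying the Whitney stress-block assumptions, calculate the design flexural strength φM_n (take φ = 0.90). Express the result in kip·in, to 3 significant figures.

φM_n ≈ 2210 kip·in

T = A_s f_y = 1.62 × 60 = 97.2 kips.
a = T/(0.85 f'_c b) = 97.2/(0.85 × 2.9 × 11) = 3.585 in.
M_n = T(d − a/2) = 97.2 × (27.1 − 1.7925) = 2459.9 kip·in.
φM_n = 0.90 × 2459.9 = 2213.9 kip·in.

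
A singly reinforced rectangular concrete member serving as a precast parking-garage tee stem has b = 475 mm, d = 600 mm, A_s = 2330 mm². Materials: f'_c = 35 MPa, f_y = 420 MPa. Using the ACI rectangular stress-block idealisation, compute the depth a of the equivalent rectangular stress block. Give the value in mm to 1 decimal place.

T = A_s f_y = 2330 × 420 = 978600 N = 978.6 kN.
Setting C = 0.85 f'_c a b equal to T: a = 978600/(0.85 × 35 × 475) = 69.3 mm.

a ≈ 69.3 mm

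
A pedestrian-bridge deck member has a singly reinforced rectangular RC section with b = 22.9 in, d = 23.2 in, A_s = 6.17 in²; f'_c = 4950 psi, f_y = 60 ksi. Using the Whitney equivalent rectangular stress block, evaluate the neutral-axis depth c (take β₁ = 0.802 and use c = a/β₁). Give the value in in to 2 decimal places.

T = A_s f_y = 6.17 × 60 = 370.2 kips.
a = T/(0.85 f'_c b) = 370.2/(0.85 × 4.95 × 22.9) = 3.8422 in.
With β₁ = 0.802, c = a/β₁ = 3.8422/0.802 = 4.79 in.

c ≈ 4.79 in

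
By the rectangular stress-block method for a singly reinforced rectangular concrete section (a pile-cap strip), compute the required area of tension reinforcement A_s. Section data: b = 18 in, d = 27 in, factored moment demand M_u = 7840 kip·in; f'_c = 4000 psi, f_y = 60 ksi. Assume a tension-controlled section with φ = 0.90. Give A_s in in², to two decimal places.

M_n = M_u/φ = 7840/0.90 = 8711.11 kip·in.
From M_n = 0.85 f'_c a b (d − a/2):
a = d − √(d² − 2M_n/(0.85 f'_c b)) = 27 − √(27² − 2 × 8711.11/(0.85 × 4 × 18)) = 5.921 in.
A_s = 0.85 f'_c a b / f_y = 0.85 × 4 × 5.921 × 18 / 60 = 6.039 in².

A_s ≈ 6.04 in²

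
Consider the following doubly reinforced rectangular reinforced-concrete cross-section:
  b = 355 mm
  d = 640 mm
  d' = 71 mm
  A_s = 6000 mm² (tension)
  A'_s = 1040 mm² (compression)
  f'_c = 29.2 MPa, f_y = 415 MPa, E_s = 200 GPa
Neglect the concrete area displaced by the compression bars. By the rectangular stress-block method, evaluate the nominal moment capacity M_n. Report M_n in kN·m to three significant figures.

M_n ≈ 1320 kN·m

Assume both tension and compression steel yield.
Net tension couple steel: A_s − A'_s = 4960 mm².
a = (A_s − A'_s) f_y / (0.85 f'_c b) = 2058400/(0.85 × 29.2 × 355) = 233.61 mm.
c = a/β₁ = 233.61/0.841 = 277.78 mm; ε'_s = 0.003(c − d')/c = 0.0022 ≥ f_y/E_s = 0.0021, so compression steel does yield.
M_n = (A_s − A'_s) f_y (d − a/2) + A'_s f_y (d − d') = [2058400 × (640 − 116.805) + 431600 × (640 − 71)] × 10⁻⁶ = 1076.94 + 245.58 = 1322.52 kN·m.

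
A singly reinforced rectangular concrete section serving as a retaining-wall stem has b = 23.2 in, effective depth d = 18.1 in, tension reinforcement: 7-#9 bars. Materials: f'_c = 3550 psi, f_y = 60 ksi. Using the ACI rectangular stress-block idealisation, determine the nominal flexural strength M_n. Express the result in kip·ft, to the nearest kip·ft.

A_s = 7 × 1 = 7 in².
T = A_s f_y = 7 × 60 = 420 kips.
a = T/(0.85 f'_c b) = 420/(0.85 × 3.55 × 23.2) = 5.999 in.
M_n = T(d − a/2) = 420 × (18.1 − 2.9995) = 6342.2 kip·in = 6342.2/12 = 528.52 kip·ft.

M_n ≈ 529 kip·ft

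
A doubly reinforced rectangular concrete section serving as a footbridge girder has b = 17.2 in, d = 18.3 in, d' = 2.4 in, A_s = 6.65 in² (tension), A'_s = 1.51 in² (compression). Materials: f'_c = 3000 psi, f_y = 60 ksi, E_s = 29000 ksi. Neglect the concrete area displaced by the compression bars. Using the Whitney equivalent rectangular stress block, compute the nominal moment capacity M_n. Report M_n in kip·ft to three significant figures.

Assume both steels yield.
a = (A_s − A'_s) f_y/(0.85 f'_c b) = (6.65 − 1.51) × 60/(0.85 × 3 × 17.2) = 7.031 in.
c = a/β₁ = 7.031/0.85 = 8.272 in; ε'_s = 0.003(c − d')/c = 0.0021 ≥ ε_y = 0.0021, so the compression steel yields.
M_n = (A_s − A'_s) f_y (d − a/2) + A'_s f_y (d − d') = 308.4 × (18.3 − 3.5155) + 90.6 × (18.3 − 2.4) = 4559.5 + 1440.5 = 6000.0 kip·in = 6000.0/12 = 500.00 kip·ft.

M_n ≈ 500 kip·ft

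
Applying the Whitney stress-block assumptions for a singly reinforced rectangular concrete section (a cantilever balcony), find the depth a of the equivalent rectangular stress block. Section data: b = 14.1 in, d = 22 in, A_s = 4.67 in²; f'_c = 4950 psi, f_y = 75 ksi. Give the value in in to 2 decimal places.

a ≈ 5.90 in

T = A_s f_y = 4.67 × 75 = 350.25 kips.
a = T/(0.85 f'_c b) = 350.25/(0.85 × 4.95 × 14.1) = 5.90 in.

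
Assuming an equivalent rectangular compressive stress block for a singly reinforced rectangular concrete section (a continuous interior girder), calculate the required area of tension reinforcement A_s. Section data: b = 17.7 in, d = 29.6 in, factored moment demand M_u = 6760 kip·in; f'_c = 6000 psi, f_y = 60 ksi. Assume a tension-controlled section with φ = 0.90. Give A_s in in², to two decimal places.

A_s ≈ 4.45 in²

M_n = M_u/φ = 6760/0.90 = 7511.11 kip·in.
From M_n = 0.85 f'_c a b (d − a/2):
a = d − √(d² − 2M_n/(0.85 f'_c b)) = 29.6 − √(29.6² − 2 × 7511.11/(0.85 × 6 × 17.7)) = 2.959 in.
A_s = 0.85 f'_c a b / f_y = 0.85 × 6 × 2.959 × 17.7 / 60 = 4.452 in².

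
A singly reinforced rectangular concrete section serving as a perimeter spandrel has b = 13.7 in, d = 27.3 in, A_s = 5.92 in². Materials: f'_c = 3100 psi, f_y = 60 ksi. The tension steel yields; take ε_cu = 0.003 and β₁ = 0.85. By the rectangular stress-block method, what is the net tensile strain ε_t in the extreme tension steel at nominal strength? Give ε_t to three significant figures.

a = A_s f_y/(0.85 f'_c b) = 9.839 in.
β₁ = 0.85, so c = a/β₁ = 9.839/0.85 = 11.575 in.
From the linear strain diagram with ε_cu = 0.003: ε_t = 0.003 (d − c)/c = 0.003 × (27.3 − 11.575)/11.575 = 0.00408.
ε_t is between 0.004 and 0.005 — transition zone.

ε_t ≈ 0.00408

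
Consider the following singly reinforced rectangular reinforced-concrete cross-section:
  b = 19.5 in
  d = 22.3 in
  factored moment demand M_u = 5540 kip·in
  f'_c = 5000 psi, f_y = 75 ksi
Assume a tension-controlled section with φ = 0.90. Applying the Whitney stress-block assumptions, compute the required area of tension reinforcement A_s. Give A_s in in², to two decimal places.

M_n = M_u/φ = 5540/0.90 = 6155.56 kip·in.
From M_n = 0.85 f'_c a b (d − a/2):
a = d − √(d² − 2M_n/(0.85 f'_c b)) = 22.3 − √(22.3² − 2 × 6155.56/(0.85 × 5 × 19.5)) = 3.625 in.
A_s = 0.85 f'_c a b / f_y = 0.85 × 5 × 3.625 × 19.5 / 75 = 4.006 in².

A_s ≈ 4.01 in²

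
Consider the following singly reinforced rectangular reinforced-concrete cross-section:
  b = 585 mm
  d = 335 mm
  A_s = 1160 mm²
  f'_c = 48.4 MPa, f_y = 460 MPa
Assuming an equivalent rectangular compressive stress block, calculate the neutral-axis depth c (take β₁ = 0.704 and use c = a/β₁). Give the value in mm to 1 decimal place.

T = A_s f_y = 1160 × 460 = 533600 N = 533.6 kN.
Setting C = 0.85 f'_c a b equal to T: a = 533600/(0.85 × 48.4 × 585) = 22.172 mm.
With β₁ = 0.704, c = a/β₁ = 22.172/0.704 = 31.5 mm.

c ≈ 31.5 mm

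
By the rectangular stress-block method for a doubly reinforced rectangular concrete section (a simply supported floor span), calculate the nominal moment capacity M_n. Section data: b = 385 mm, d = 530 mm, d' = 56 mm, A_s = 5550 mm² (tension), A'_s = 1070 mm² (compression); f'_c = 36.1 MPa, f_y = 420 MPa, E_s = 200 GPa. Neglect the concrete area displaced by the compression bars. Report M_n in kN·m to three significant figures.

Assume both tension and compression steel yield.
Net tension couple steel: A_s − A'_s = 4480 mm².
a = (A_s − A'_s) f_y / (0.85 f'_c b) = 1881600/(0.85 × 36.1 × 385) = 159.27 mm.
c = a/β₁ = 159.27/0.792 = 201.10 mm; ε'_s = 0.003(c − d')/c = 0.0022 ≥ f_y/E_s = 0.0021, so compression steel does yield.
M_n = (A_s − A'_s) f_y (d − a/2) + A'_s f_y (d − d') = [1881600 × (530 − 79.635) + 449400 × (530 − 56)] × 10⁻⁶ = 847.41 + 213.02 = 1060.43 kN·m.

M_n ≈ 1060 kN·m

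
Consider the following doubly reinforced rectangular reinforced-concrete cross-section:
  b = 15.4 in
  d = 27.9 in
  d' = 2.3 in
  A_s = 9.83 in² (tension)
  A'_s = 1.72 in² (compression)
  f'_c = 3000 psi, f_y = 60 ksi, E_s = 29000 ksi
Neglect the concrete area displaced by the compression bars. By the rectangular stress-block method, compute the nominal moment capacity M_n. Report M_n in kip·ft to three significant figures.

Assume both steels yield.
a = (A_s − A'_s) f_y/(0.85 f'_c b) = (9.83 − 1.72) × 60/(0.85 × 3 × 15.4) = 12.391 in.
c = a/β₁ = 12.391/0.85 = 14.578 in; ε'_s = 0.003(c − d')/c = 0.0025 ≥ ε_y = 0.0021, so the compression steel yields.
M_n = (A_s − A'_s) f_y (d − a/2) + A'_s f_y (d − d') = 486.6 × (27.9 − 6.1955) + 103.2 × (27.9 − 2.3) = 10561.4 + 2641.9 = 13203.3 kip·in = 13203.3/12 = 1100.28 kip·ft.

M_n ≈ 1100 kip·ft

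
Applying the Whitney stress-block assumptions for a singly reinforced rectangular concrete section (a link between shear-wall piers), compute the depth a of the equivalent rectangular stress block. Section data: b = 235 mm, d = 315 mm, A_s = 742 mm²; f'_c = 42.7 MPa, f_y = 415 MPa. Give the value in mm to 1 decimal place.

T = A_s f_y = 742 × 415 = 307930 N = 307.93 kN.
Setting C = 0.85 f'_c a b equal to T: a = 307930/(0.85 × 42.7 × 235) = 36.1 mm.

a ≈ 36.1 mm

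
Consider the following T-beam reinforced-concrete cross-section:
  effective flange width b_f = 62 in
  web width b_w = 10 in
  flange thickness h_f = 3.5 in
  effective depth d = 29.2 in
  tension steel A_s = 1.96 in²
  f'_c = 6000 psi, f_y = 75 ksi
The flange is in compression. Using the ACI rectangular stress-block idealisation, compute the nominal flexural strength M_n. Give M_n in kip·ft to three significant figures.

Tension: T = A_s f_y = 1.96 × 75 = 147 kips.
Try a within the flange: a = T/(0.85 f'_c b_f) = 147/(0.85 × 6 × 62) = 0.465 in.
Since a = 0.465 ≤ h_f = 3.5 in, the stress block lies entirely in the flange; analyse as a rectangular beam of width b_f.
M_n = T(d − a/2) = 147 × (29.2 − 0.2325) = 4258.2 kip·in.
M_n = 4258.2/12 = 354.85 kip·ft.

M_n ≈ 355 kip·ft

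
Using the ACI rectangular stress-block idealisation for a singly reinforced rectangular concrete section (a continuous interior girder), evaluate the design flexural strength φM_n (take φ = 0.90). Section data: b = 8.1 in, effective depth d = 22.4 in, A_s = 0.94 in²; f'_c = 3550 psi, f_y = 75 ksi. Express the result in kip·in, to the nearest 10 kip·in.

φM_n ≈ 1330 kip·in

T = A_s f_y = 0.94 × 75 = 70.5 kips.
a = T/(0.85 f'_c b) = 70.5/(0.85 × 3.55 × 8.1) = 2.884 in.
M_n = T(d − a/2) = 70.5 × (22.4 − 1.442) = 1477.5 kip·in.
φM_n = 0.90 × 1477.5 = 1329.8 kip·in.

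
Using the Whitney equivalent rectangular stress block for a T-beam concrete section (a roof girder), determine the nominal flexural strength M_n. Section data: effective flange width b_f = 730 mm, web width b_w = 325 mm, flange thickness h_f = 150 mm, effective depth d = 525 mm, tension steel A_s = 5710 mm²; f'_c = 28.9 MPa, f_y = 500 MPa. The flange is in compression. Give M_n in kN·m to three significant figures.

Tension: T = A_s f_y = 5710 × 500 = 2855000 N.
Try a within the flange: a = T/(0.85 f'_c b_f) = 2855000/(0.85 × 28.9 × 730) = 159.21 mm.
a = 159.21 > h_f = 150 mm: the block extends into the web. Split into flange-overhang and web parts.
C_f = 0.85 f'_c (b_f − b_w) h_f = 0.85 × 28.9 × (730 − 325) × 150 = 1492324 N.
Remaining web compression depth: a_w = (T − C_f)/(0.85 f'_c b_w) = (2855000 − 1492324)/(0.85 × 28.9 × 325) = 170.68 mm.
M_n = C_f(d − h_f/2) + (T − C_f)(d − a_w/2) = 1492324 × (525 − 75) + 1362676 × (525 − 85.34) = 671.55 + 599.11 = 1270.66 × 10⁶ N·mm.
M_n = 1270.66 kN·m.

M_n ≈ 1270 kN·m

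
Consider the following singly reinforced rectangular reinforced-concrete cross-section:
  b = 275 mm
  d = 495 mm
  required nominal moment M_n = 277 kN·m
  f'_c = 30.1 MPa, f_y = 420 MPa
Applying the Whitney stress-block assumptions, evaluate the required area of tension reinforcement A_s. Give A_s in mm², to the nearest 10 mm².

With M_n = 0.85 f'_c a b (d − a/2), solve the quadratic for a:
a = d − √(d² − 2M_n/(0.85 f'_c b)) = 495 − √(495² − 2 × 277×10⁶/(0.85 × 30.1 × 275)) = 87.22 mm.
A_s = 0.85 f'_c a b / f_y = 0.85 × 30.1 × 87.22 × 275 / 420 = 1461.1 mm².

A_s ≈ 1460 mm²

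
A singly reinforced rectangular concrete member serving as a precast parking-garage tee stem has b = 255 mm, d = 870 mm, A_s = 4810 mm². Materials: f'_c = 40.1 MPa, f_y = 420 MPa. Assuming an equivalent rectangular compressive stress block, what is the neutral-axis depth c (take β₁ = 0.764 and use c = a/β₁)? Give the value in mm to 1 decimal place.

T = A_s f_y = 4810 × 420 = 2020200 N = 2020.2 kN.
Setting C = 0.85 f'_c a b equal to T: a = 2020200/(0.85 × 40.1 × 255) = 232.429 mm.
With β₁ = 0.764, c = a/β₁ = 232.429/0.764 = 304.2 mm.

c ≈ 304.2 mm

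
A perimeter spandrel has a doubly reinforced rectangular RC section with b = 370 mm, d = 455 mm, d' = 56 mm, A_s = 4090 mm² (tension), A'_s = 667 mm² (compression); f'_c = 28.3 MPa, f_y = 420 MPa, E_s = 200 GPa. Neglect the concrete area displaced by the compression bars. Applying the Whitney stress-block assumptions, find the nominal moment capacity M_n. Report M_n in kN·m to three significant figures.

M_n ≈ 650 kN·m

Assume both tension and compression steel yield.
Net tension couple steel: A_s − A'_s = 3423 mm².
a = (A_s − A'_s) f_y / (0.85 f'_c b) = 1437660/(0.85 × 28.3 × 370) = 161.53 mm.
c = a/β₁ = 161.53/0.848 = 190.48 mm; ε'_s = 0.003(c − d')/c = 0.0021 ≥ f_y/E_s = 0.0021, so compression steel does yield.
M_n = (A_s − A'_s) f_y (d − a/2) + A'_s f_y (d − d') = [1437660 × (455 − 80.765) + 280140 × (455 − 56)] × 10⁻⁶ = 538.02 + 111.78 = 649.80 kN·m.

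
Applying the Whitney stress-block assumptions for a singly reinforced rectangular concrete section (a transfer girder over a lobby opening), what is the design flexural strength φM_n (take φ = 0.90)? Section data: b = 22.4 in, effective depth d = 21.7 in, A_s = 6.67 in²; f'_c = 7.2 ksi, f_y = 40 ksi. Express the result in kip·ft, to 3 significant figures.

T = A_s f_y = 6.67 × 40 = 266.8 kips.
a = T/(0.85 f'_c b) = 266.8/(0.85 × 7.2 × 22.4) = 1.946 in.
M_n = T(d − a/2) = 266.8 × (21.7 − 0.973) = 5530.0 kip·in = 5530.0/12 = 460.83 kip·ft.
φM_n = 0.90 × 460.83 = 414.75 kip·ft.

φM_n ≈ 415 kip·ft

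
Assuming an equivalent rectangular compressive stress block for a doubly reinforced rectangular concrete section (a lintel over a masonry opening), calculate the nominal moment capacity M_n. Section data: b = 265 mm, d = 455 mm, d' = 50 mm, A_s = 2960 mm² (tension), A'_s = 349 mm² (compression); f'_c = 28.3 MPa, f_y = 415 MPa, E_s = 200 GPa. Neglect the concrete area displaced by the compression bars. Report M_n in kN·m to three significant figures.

M_n ≈ 460 kN·m

Assume both tension and compression steel yield.
Net tension couple steel: A_s − A'_s = 2611 mm².
a = (A_s − A'_s) f_y / (0.85 f'_c b) = 1083565/(0.85 × 28.3 × 265) = 169.98 mm.
c = a/β₁ = 169.98/0.848 = 200.45 mm; ε'_s = 0.003(c − d')/c = 0.0023 ≥ f_y/E_s = 0.0021, so compression steel does yield.
M_n = (A_s − A'_s) f_y (d − a/2) + A'_s f_y (d − d') = [1083565 × (455 − 84.99) + 144835 × (455 − 50)] × 10⁻⁶ = 400.93 + 58.66 = 459.59 kN·m.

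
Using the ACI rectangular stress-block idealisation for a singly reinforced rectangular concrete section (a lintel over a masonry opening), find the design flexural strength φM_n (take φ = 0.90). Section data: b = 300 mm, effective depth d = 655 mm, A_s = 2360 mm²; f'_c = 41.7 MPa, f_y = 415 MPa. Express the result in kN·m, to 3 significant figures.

T = A_s f_y = 2360 × 415 = 979400 N = 979.4 kN.
From C = T: a = T/(0.85 f'_c b) = 979400/(0.85 × 41.7 × 300) = 92.11 mm.
M_n = T(d − a/2) = 979.4 kN × (655 − 46.055) mm = 596.40 kN·m.
φM_n = 0.90 × 596.40 = 536.76 kN·m.

φM_n ≈ 537 kN·m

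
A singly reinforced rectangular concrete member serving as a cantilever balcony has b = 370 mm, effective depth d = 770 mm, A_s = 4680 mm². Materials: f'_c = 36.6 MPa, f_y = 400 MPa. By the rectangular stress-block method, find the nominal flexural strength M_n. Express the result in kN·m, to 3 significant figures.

M_n ≈ 1290 kN·m

T = A_s f_y = 4680 × 400 = 1872000 N = 1872 kN.
From C = T: a = T/(0.85 f'_c b) = 1872000/(0.85 × 36.6 × 370) = 162.63 mm.
M_n = T(d − a/2) = 1872 kN × (770 − 81.315) mm = 1289.22 kN·m.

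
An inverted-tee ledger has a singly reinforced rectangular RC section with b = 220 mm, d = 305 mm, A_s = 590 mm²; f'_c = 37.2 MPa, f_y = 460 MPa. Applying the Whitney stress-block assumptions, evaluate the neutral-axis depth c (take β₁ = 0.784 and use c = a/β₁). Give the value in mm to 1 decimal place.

c ≈ 49.8 mm

T = A_s f_y = 590 × 460 = 271400 N = 271.4 kN.
Setting C = 0.85 f'_c a b equal to T: a = 271400/(0.85 × 37.2 × 220) = 39.014 mm.
With β₁ = 0.784, c = a/β₁ = 39.014/0.784 = 49.8 mm.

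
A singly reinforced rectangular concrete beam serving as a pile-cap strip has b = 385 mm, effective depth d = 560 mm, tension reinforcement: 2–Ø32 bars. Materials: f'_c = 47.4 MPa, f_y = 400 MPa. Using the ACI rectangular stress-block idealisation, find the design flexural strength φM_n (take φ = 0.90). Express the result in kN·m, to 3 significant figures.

φM_n ≈ 312 kN·m

A_s = 2 × 804 = 1608 mm².
T = A_s f_y = 1608 × 400 = 643200 N = 643.2 kN.
From C = T: a = T/(0.85 f'_c b) = 643200/(0.85 × 47.4 × 385) = 41.47 mm.
M_n = T(d − a/2) = 643.2 kN × (560 − 20.735) mm = 346.86 kN·m.
φM_n = 0.90 × 346.86 = 312.17 kN·m.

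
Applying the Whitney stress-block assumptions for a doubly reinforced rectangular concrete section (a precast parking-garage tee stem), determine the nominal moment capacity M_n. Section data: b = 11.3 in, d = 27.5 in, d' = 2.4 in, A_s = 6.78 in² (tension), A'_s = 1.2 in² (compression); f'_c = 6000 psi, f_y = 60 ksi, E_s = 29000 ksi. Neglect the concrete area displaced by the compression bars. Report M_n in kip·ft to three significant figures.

M_n ≈ 837 kip·ft

Assume both steels yield.
a = (A_s − A'_s) f_y/(0.85 f'_c b) = (6.78 − 1.2) × 60/(0.85 × 6 × 11.3) = 5.809 in.
c = a/β₁ = 5.809/0.75 = 7.745 in; ε'_s = 0.003(c − d')/c = 0.0021 ≥ ε_y = 0.0021, so the compression steel yields.
M_n = (A_s − A'_s) f_y (d − a/2) + A'_s f_y (d − d') = 334.8 × (27.5 − 2.9045) + 72 × (27.5 − 2.4) = 8234.6 + 1807.2 = 10041.8 kip·in = 10041.8/12 = 836.82 kip·ft.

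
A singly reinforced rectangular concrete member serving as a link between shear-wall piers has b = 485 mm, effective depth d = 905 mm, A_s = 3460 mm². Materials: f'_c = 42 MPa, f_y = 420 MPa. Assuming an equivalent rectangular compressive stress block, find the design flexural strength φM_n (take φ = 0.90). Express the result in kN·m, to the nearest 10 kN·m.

φM_n ≈ 1130 kN·m

T = A_s f_y = 3460 × 420 = 1453200 N = 1453.2 kN.
From C = T: a = T/(0.85 f'_c b) = 1453200/(0.85 × 42 × 485) = 83.93 mm.
M_n = T(d − a/2) = 1453.2 kN × (905 − 41.965) mm = 1254.16 kN·m.
φM_n = 0.90 × 1254.16 = 1128.74 kN·m.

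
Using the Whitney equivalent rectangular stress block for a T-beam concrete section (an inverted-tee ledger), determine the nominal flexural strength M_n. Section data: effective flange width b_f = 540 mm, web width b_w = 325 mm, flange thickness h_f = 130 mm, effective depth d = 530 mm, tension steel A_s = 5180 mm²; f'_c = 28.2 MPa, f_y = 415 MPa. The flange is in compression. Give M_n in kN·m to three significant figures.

M_n ≈ 955 kN·m

Tension: T = A_s f_y = 5180 × 415 = 2149700 N.
Try a within the flange: a = T/(0.85 f'_c b_f) = 2149700/(0.85 × 28.2 × 540) = 166.08 mm.
a = 166.08 > h_f = 130 mm: the block extends into the web. Split into flange-overhang and web parts.
C_f = 0.85 f'_c (b_f − b_w) h_f = 0.85 × 28.2 × (540 − 325) × 130 = 669962 N.
Remaining web compression depth: a_w = (T − C_f)/(0.85 f'_c b_w) = (2149700 − 669962)/(0.85 × 28.2 × 325) = 189.95 mm.
M_n = C_f(d − h_f/2) + (T − C_f)(d − a_w/2) = 669962 × (530 − 65) + 1479738 × (530 − 94.975) = 311.53 + 643.72 = 955.25 × 10⁶ N·mm.
M_n = 955.25 kN·m.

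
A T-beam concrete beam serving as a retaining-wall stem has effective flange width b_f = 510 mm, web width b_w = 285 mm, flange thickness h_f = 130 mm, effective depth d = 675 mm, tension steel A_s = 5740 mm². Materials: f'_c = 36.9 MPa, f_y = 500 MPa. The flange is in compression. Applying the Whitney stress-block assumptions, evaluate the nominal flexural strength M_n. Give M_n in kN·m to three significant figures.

Tension: T = A_s f_y = 5740 × 500 = 2870000 N.
Try a within the flange: a = T/(0.85 f'_c b_f) = 2870000/(0.85 × 36.9 × 510) = 179.42 mm.
a = 179.42 > h_f = 130 mm: the block extends into the web. Split into flange-overhang and web parts.
C_f = 0.85 f'_c (b_f − b_w) h_f = 0.85 × 36.9 × (510 − 285) × 130 = 917426 N.
Remaining web compression depth: a_w = (T − C_f)/(0.85 f'_c b_w) = (2870000 − 917426)/(0.85 × 36.9 × 285) = 218.43 mm.
M_n = C_f(d − h_f/2) + (T − C_f)(d − a_w/2) = 917426 × (675 − 65) + 1952574 × (675 − 109.215) = 559.63 + 1104.74 = 1664.37 × 10⁶ N·mm.
M_n = 1664.37 kN·m.

M_n ≈ 1660 kN·m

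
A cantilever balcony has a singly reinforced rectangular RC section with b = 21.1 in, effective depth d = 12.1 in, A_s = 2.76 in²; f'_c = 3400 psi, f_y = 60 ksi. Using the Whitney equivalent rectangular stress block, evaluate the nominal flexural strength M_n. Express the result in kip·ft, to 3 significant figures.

T = A_s f_y = 2.76 × 60 = 165.6 kips.
a = T/(0.85 f'_c b) = 165.6/(0.85 × 3.4 × 21.1) = 2.716 in.
M_n = T(d − a/2) = 165.6 × (12.1 − 1.358) = 1778.9 kip·in = 1778.9/12 = 148.24 kip·ft.

M_n ≈ 148 kip·ft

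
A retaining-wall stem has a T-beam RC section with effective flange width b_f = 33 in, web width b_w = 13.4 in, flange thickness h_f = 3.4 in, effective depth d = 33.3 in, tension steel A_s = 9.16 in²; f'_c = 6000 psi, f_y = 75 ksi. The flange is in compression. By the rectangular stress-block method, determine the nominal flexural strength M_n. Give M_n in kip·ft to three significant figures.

M_n ≈ 1780 kip·ft

Tension: T = A_s f_y = 9.16 × 75 = 687 kips.
Try a within the flange: a = T/(0.85 f'_c b_f) = 687/(0.85 × 6 × 33) = 4.082 in.
a = 4.082 > h_f = 3.4 in: the block extends into the web. Split into flange-overhang and web parts.
C_f = 0.85 f'_c (b_f − b_w) h_f = 0.85 × 6 × (33 − 13.4) × 3.4 = 339.9 kips.
Remaining web compression depth: a_w = (T − C_f)/(0.85 f'_c b_w) = (687 − 339.9)/(0.85 × 6 × 13.4) = 5.079 in.
M_n = C_f(d − h_f/2) + (T − C_f)(d − a_w/2) = 339.9 × (33.3 − 1.7) + 347.1 × (33.3 − 2.5395) = 10740.8 + 10677.0 = 21417.8 kip·in.
M_n = 21417.8/12 = 1784.82 kip·ft.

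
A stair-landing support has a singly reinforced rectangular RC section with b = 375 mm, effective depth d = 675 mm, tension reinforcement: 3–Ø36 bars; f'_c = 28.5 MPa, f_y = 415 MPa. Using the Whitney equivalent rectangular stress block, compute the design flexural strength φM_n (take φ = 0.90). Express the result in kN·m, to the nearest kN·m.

φM_n ≈ 690 kN·m

A_s = 3 × 1018 = 3054 mm².
T = A_s f_y = 3054 × 415 = 1267410 N = 1267.41 kN.
From C = T: a = T/(0.85 f'_c b) = 1267410/(0.85 × 28.5 × 375) = 139.52 mm.
M_n = T(d − a/2) = 1267.41 kN × (675 − 69.76) mm = 767.09 kN·m.
φM_n = 0.90 × 767.09 = 690.38 kN·m.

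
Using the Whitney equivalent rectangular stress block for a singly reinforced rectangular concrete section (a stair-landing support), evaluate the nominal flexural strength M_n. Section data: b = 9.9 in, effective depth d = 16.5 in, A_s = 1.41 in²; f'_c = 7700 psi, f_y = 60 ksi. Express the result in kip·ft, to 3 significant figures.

T = A_s f_y = 1.41 × 60 = 84.6 kips.
a = T/(0.85 f'_c b) = 84.6/(0.85 × 7.7 × 9.9) = 1.306 in.
M_n = T(d − a/2) = 84.6 × (16.5 − 0.653) = 1340.7 kip·in = 1340.7/12 = 111.73 kip·ft.

M_n ≈ 112 kip·ft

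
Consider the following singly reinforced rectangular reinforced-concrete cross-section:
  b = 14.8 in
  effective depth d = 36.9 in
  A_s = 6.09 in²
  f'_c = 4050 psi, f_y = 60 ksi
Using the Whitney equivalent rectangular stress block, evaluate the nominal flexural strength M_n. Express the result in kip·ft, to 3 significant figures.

M_n ≈ 1010 kip·ft

T = A_s f_y = 6.09 × 60 = 365.4 kips.
a = T/(0.85 f'_c b) = 365.4/(0.85 × 4.05 × 14.8) = 7.172 in.
M_n = T(d − a/2) = 365.4 × (36.9 − 3.586) = 12172.9 kip·in = 12172.9/12 = 1014.41 kip·ft.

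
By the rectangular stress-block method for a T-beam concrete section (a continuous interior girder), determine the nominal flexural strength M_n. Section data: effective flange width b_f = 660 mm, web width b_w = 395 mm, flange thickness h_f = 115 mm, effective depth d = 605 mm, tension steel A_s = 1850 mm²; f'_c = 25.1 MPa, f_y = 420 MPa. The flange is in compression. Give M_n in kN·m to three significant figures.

Tension: T = A_s f_y = 1850 × 420 = 777000 N.
Try a within the flange: a = T/(0.85 f'_c b_f) = 777000/(0.85 × 25.1 × 660) = 55.18 mm.
Since a = 55.18 ≤ h_f = 115 mm, the stress block lies entirely in the flange; analyse as a rectangular beam of width b_f.
M_n = T(d − a/2) = 777000 × (605 − 27.59) = 448.65 × 10⁶ N·mm.
M_n = 448.65 kN·m.

M_n ≈ 449 kN·m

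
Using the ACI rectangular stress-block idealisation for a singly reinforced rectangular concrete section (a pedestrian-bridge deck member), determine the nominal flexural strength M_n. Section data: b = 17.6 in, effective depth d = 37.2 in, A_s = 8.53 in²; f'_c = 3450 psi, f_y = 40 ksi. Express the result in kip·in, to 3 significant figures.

M_n ≈ 11600 kip·in

T = A_s f_y = 8.53 × 40 = 341.2 kips.
a = T/(0.85 f'_c b) = 341.2/(0.85 × 3.45 × 17.6) = 6.611 in.
M_n = T(d − a/2) = 341.2 × (37.2 − 3.3055) = 11564.8 kip·in.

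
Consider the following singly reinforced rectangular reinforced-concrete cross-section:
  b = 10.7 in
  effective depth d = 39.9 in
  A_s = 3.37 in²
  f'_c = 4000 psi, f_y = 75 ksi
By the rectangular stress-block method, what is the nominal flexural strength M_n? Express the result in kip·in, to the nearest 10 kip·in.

T = A_s f_y = 3.37 × 75 = 252.75 kips.
a = T/(0.85 f'_c b) = 252.75/(0.85 × 4 × 10.7) = 6.947 in.
M_n = T(d − a/2) = 252.75 × (39.9 − 3.4735) = 9206.8 kip·in.

M_n ≈ 9210 kip·in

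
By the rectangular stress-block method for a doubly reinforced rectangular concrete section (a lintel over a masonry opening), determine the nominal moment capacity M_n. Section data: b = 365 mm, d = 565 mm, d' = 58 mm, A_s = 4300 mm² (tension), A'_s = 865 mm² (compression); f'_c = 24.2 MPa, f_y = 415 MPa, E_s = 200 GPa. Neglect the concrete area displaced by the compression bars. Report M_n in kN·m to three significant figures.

Assume both tension and compression steel yield.
Net tension couple steel: A_s − A'_s = 3435 mm².
a = (A_s − A'_s) f_y / (0.85 f'_c b) = 1425525/(0.85 × 24.2 × 365) = 189.87 mm.
c = a/β₁ = 189.87/0.85 = 223.38 mm; ε'_s = 0.003(c − d')/c = 0.0022 ≥ f_y/E_s = 0.0021, so compression steel does yield.
M_n = (A_s − A'_s) f_y (d − a/2) + A'_s f_y (d − d') = [1425525 × (565 − 94.935) + 358975 × (565 − 58)] × 10⁻⁶ = 670.09 + 182.00 = 852.09 kN·m.

M_n ≈ 852 kN·m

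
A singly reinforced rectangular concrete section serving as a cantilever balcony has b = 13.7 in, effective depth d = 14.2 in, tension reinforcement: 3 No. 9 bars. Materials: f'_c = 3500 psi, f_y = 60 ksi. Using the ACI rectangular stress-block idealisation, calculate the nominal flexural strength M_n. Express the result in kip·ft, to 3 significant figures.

A_s = 3 × 1 = 3 in².
T = A_s f_y = 3 × 60 = 180 kips.
a = T/(0.85 f'_c b) = 180/(0.85 × 3.5 × 13.7) = 4.416 in.
M_n = T(d − a/2) = 180 × (14.2 − 2.208) = 2158.6 kip·in = 2158.6/12 = 179.88 kip·ft.

M_n ≈ 180 kip·ft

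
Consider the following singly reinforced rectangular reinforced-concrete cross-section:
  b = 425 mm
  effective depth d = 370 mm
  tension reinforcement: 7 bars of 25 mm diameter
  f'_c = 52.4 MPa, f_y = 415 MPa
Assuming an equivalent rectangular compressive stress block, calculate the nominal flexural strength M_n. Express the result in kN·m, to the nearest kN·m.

A_s = 7 × 491 = 3437 mm².
T = A_s f_y = 3437 × 415 = 1426355 N = 1426.355 kN.
From C = T: a = T/(0.85 f'_c b) = 1426355/(0.85 × 52.4 × 425) = 75.35 mm.
M_n = T(d − a/2) = 1426.355 kN × (370 − 37.675) mm = 474.01 kN·m.

M_n ≈ 474 kN·m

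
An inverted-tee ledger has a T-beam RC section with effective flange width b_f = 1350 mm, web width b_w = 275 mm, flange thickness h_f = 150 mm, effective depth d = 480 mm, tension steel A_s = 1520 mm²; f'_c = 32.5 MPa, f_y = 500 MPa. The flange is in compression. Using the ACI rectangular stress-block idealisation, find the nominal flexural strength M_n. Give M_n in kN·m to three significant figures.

Tension: T = A_s f_y = 1520 × 500 = 760000 N.
Try a within the flange: a = T/(0.85 f'_c b_f) = 760000/(0.85 × 32.5 × 1350) = 20.38 mm.
Since a = 20.38 ≤ h_f = 150 mm, the stress block lies entirely in the flange; analyse as a rectangular beam of width b_f.
M_n = T(d − a/2) = 760000 × (480 − 10.19) = 357.06 × 10⁶ N·mm.
M_n = 357.06 kN·m.

M_n ≈ 357 kN·m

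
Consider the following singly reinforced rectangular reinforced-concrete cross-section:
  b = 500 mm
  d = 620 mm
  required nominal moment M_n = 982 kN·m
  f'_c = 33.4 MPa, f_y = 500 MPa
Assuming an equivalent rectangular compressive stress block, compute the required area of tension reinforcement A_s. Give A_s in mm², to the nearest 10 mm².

A_s ≈ 3520 mm²

With M_n = 0.85 f'_c a b (d − a/2), solve the quadratic for a:
a = d − √(d² − 2M_n/(0.85 f'_c b)) = 620 − √(620² − 2 × 982×10⁶/(0.85 × 33.4 × 500)) = 123.97 mm.
A_s = 0.85 f'_c a b / f_y = 0.85 × 33.4 × 123.97 × 500 / 500 = 3519.5 mm².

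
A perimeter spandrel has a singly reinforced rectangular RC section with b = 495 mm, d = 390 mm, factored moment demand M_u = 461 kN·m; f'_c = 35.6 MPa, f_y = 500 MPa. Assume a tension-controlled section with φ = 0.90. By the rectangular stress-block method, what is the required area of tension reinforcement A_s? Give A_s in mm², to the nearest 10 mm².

A_s ≈ 3020 mm²

M_n = M_u/φ = 461/0.90 = 512.222 kN·m.
With M_n = 0.85 f'_c a b (d − a/2), solve the quadratic for a:
a = d − √(d² − 2M_n/(0.85 f'_c b)) = 390 − √(390² − 2 × 512.222×10⁶/(0.85 × 35.6 × 495)) = 100.68 mm.
A_s = 0.85 f'_c a b / f_y = 0.85 × 35.6 × 100.68 × 495 / 500 = 3016.1 mm².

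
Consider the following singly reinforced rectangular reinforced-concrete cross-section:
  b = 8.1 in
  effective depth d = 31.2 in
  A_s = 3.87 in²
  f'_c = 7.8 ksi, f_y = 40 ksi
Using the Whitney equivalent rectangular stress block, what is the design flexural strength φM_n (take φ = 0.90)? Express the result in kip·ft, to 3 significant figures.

T = A_s f_y = 3.87 × 40 = 154.8 kips.
a = T/(0.85 f'_c b) = 154.8/(0.85 × 7.8 × 8.1) = 2.883 in.
M_n = T(d − a/2) = 154.8 × (31.2 − 1.4415) = 4606.6 kip·in = 4606.6/12 = 383.88 kip·ft.
φM_n = 0.90 × 383.88 = 345.49 kip·ft.

φM_n ≈ 345 kip·ft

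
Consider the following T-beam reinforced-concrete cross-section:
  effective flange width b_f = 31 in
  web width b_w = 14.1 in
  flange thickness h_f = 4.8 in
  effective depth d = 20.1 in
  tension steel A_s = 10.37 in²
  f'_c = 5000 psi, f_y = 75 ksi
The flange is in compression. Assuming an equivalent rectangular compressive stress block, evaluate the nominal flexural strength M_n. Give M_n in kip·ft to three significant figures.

Tension: T = A_s f_y = 10.37 × 75 = 777.75 kips.
Try a within the flange: a = T/(0.85 f'_c b_f) = 777.75/(0.85 × 5 × 31) = 5.903 in.
a = 5.903 > h_f = 4.8 in: the block extends into the web. Split into flange-overhang and web parts.
C_f = 0.85 f'_c (b_f − b_w) h_f = 0.85 × 5 × (31 − 14.1) × 4.8 = 344.8 kips.
Remaining web compression depth: a_w = (T − C_f)/(0.85 f'_c b_w) = (777.75 − 344.8)/(0.85 × 5 × 14.1) = 7.225 in.
M_n = C_f(d − h_f/2) + (T − C_f)(d − a_w/2) = 344.8 × (20.1 − 2.4) + 432.95 × (20.1 − 3.6125) = 6103.0 + 7138.3 = 13241.3 kip·in.
M_n = 13241.3/12 = 1103.44 kip·ft.

M_n ≈ 1100 kip·ft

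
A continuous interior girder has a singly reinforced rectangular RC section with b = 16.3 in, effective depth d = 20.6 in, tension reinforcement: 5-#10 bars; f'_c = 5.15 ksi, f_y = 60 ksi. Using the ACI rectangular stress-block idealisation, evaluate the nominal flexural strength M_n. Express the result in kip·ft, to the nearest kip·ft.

A_s = 5 × 1.27 = 6.35 in².
T = A_s f_y = 6.35 × 60 = 381 kips.
a = T/(0.85 f'_c b) = 381/(0.85 × 5.15 × 16.3) = 5.340 in.
M_n = T(d − a/2) = 381 × (20.6 − 2.67) = 6831.3 kip·in = 6831.3/12 = 569.28 kip·ft.

M_n ≈ 569 kip·ft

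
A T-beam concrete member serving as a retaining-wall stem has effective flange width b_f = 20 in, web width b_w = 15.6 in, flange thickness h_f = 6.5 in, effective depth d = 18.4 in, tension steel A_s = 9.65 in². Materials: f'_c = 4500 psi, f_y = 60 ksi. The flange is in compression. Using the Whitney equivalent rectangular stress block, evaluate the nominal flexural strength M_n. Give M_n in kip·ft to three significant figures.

M_n ≈ 704 kip·ft

Tension: T = A_s f_y = 9.65 × 60 = 579 kips.
Try a within the flange: a = T/(0.85 f'_c b_f) = 579/(0.85 × 4.5 × 20) = 7.569 in.
a = 7.569 > h_f = 6.5 in: the block extends into the web. Split into flange-overhang and web parts.
C_f = 0.85 f'_c (b_f − b_w) h_f = 0.85 × 4.5 × (20 − 15.6) × 6.5 = 109.4 kips.
Remaining web compression depth: a_w = (T − C_f)/(0.85 f'_c b_w) = (579 − 109.4)/(0.85 × 4.5 × 15.6) = 7.870 in.
M_n = C_f(d − h_f/2) + (T − C_f)(d − a_w/2) = 109.4 × (18.4 − 3.25) + 469.6 × (18.4 − 3.935) = 1657.4 + 6792.8 = 8450.2 kip·in.
M_n = 8450.2/12 = 704.18 kip·ft.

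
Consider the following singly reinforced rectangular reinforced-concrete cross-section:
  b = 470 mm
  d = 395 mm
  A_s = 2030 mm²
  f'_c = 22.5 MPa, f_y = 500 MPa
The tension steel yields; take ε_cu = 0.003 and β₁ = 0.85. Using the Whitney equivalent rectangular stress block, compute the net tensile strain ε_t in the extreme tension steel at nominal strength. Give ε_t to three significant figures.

a = A_s f_y/(0.85 f'_c b) = 112.92 mm.
β₁ = 0.85, so c = a/β₁ = 112.92/0.85 = 132.85 mm.
From the linear strain diagram with ε_cu = 0.003: ε_t = 0.003 (d − c)/c = 0.003 × (395 − 132.85)/132.85 = 0.00592.
Since ε_t ≥ 0.005, the section is tension-controlled.

ε_t ≈ 0.00592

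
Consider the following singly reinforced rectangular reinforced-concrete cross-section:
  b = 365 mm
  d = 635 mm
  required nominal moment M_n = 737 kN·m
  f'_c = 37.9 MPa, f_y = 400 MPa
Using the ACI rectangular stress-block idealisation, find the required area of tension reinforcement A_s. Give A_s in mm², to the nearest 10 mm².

A_s ≈ 3170 mm²

With M_n = 0.85 f'_c a b (d − a/2), solve the quadratic for a:
a = d − √(d² − 2M_n/(0.85 f'_c b)) = 635 − √(635² − 2 × 737×10⁶/(0.85 × 37.9 × 365)) = 107.87 mm.
A_s = 0.85 f'_c a b / f_y = 0.85 × 37.9 × 107.87 × 365 / 400 = 3171.0 mm².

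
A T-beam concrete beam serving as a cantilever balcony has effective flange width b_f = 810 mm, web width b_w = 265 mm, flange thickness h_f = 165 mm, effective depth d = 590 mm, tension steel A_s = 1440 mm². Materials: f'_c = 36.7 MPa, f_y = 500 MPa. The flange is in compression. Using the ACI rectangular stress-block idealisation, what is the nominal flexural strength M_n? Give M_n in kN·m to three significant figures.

Tension: T = A_s f_y = 1440 × 500 = 720000 N.
Try a within the flange: a = T/(0.85 f'_c b_f) = 720000/(0.85 × 36.7 × 810) = 28.49 mm.
Since a = 28.49 ≤ h_f = 165 mm, the stress block lies entirely in the flange; analyse as a rectangular beam of width b_f.
M_n = T(d − a/2) = 720000 × (590 − 14.245) = 414.54 × 10⁶ N·mm.
M_n = 414.54 kN·m.

M_n ≈ 415 kN·m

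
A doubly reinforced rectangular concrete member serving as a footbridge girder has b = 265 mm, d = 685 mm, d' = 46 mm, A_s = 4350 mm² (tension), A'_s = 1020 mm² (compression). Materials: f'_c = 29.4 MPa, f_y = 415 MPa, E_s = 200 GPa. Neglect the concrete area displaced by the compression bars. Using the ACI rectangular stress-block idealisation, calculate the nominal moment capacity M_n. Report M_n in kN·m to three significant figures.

Assume both tension and compression steel yield.
Net tension couple steel: A_s − A'_s = 3330 mm².
a = (A_s − A'_s) f_y / (0.85 f'_c b) = 1381950/(0.85 × 29.4 × 265) = 208.68 mm.
c = a/β₁ = 208.68/0.84 = 248.43 mm; ε'_s = 0.003(c − d')/c = 0.0024 ≥ f_y/E_s = 0.0021, so compression steel does yield.
M_n = (A_s − A'_s) f_y (d − a/2) + A'_s f_y (d − d') = [1381950 × (685 − 104.34) + 423300 × (685 − 46)] × 10⁻⁶ = 802.44 + 270.49 = 1072.93 kN·m.

M_n ≈ 1070 kN·m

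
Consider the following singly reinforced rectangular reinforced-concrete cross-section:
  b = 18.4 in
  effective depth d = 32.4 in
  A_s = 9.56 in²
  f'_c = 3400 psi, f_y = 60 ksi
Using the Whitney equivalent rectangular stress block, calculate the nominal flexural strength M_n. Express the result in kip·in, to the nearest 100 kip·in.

T = A_s f_y = 9.56 × 60 = 573.6 kips.
a = T/(0.85 f'_c b) = 573.6/(0.85 × 3.4 × 18.4) = 10.787 in.
M_n = T(d − a/2) = 573.6 × (32.4 − 5.3935) = 15490.9 kip·in.

M_n ≈ 15500 kip·in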